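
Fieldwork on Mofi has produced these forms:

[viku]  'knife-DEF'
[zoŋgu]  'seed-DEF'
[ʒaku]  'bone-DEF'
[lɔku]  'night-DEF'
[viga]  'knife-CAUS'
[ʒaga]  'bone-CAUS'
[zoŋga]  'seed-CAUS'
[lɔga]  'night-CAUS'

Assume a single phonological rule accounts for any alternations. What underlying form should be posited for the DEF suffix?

/-ku/

The DEF morpheme has two allomorphs, [-gu] and [-ku].
The CAUS suffix, which begins with [g], is invariant after every stem; so [g] is not altered by any rule here.
The DEF suffix is therefore /-ku/ underlyingly, with post-nasal voicing: voiceless stops become voiced after a nasal.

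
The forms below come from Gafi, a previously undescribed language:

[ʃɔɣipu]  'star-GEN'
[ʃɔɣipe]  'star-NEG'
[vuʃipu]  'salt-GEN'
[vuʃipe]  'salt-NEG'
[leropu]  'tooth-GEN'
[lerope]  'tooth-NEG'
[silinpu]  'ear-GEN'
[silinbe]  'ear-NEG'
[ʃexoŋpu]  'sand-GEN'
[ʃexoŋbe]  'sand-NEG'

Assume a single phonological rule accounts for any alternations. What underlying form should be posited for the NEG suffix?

The NEG morpheme has two allomorphs, [-be] and [-pe].
By contrast the GEN suffix keeps its initial [p] throughout — that segment must be underlying.
The NEG suffix is therefore /-be/ underlyingly, with post-vocalic devoicing: voiced stops become voiceless after a vowel.

/-be/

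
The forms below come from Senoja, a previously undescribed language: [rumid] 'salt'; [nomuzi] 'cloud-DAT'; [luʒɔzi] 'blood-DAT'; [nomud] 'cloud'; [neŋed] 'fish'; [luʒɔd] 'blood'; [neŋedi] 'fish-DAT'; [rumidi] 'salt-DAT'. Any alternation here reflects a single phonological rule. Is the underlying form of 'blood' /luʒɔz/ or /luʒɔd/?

The root 'blood' surfaces as [luʒɔd] and [luʒɔzi], with a stem-final [d] ~ [z] alternation.
The stem 'fish' ([neŋed], [neŋedi]) shows [d] unchanged in both environments, so [d] cannot be basic with [z] derived before the DAT suffix.
The underlying segment must be /z/; voiced fricatives become stops word-finally, yielding [d] there.

/luʒɔz/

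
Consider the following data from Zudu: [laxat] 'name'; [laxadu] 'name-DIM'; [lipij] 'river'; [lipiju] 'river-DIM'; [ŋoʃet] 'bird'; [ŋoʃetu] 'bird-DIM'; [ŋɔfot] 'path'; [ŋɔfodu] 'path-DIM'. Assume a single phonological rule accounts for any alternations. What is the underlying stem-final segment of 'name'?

/d/

'name' shows [t] ~ [d] at the end of the stem ([laxat] vs [laxadu]).
The stem 'bird' ([ŋoʃet], [ŋoʃetu]) shows [t] unchanged in both environments, so [t] cannot be basic with [d] derived before the DIM suffix.
Therefore /d/ is basic and [t] is derived by word-final obstruent devoicing (voiced obstruents become voiceless word-finally).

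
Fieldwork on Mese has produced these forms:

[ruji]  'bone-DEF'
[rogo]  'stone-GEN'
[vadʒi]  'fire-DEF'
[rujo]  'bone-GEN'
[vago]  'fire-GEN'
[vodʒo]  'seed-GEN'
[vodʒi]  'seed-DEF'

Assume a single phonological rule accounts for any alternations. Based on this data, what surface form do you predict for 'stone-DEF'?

[rodʒi]

'fire' shows [g] ~ [dʒ] at the end of the stem ([vago] vs [vadʒi]).
The stem 'seed' ([vodʒo], [vodʒi]) shows [dʒ] unchanged in both environments, so [dʒ] cannot be basic with [g] derived before the GEN suffix.
The underlying segment must be /g/; /g/ becomes palato-alveolar [dʒ] before a front vowel, yielding [dʒ] there.
From [rogo] the stem 'stone' is /rog/; before a front vowel this yields [rodʒi].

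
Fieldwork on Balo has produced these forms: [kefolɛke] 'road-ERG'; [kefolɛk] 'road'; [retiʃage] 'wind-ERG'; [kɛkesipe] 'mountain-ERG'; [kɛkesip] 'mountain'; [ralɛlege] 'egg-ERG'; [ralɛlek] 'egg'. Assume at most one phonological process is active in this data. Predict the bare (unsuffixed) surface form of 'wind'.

[retiʃak]

The root 'egg' surfaces as [ralɛlege] and [ralɛlek], with a stem-final [g] ~ [k] alternation.
The stem 'road' ([kefolɛke], [kefolɛk]) shows [k] unchanged in both environments, so [k] cannot be basic with [g] derived before the ERG suffix.
The alternation reflects word-final obstruent devoicing: voiced obstruents become voiceless word-finally. /g/ is underlying.
From [retiʃage] the stem 'wind' is /retiʃag/; word-finally this yields [retiʃak].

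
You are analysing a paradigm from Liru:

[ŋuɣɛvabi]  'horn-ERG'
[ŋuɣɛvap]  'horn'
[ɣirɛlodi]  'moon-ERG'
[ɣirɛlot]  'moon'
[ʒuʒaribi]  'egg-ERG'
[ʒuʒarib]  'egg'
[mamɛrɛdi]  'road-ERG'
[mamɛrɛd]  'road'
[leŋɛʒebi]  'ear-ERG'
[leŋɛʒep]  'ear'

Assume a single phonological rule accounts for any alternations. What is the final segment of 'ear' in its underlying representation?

/p/

The root 'ear' surfaces as [leŋɛʒebi] and [leŋɛʒep], with a stem-final [b] ~ [p] alternation.
If /b/ were underlying and a rule turned it into [p] in isolation, 'egg' would also alternate; but it has [b] in both [ʒuʒaribi] and [ʒuʒarib].
Therefore /p/ is basic and [b] is derived by intervocalic voicing (voiceless stops become voiced between vowels).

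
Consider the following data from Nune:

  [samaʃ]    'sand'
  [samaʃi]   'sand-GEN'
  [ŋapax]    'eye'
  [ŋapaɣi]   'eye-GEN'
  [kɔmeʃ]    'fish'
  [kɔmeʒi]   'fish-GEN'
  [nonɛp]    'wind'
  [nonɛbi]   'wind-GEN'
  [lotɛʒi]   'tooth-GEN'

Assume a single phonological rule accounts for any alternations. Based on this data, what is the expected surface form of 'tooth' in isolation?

The stem for 'fish' ends in [ʃ] in [kɔmeʃ] but [ʒ] in [kɔmeʒi].
The stem 'sand' ([samaʃ], [samaʃi]) shows [ʃ] unchanged in both environments, so [ʃ] cannot be basic with [ʒ] derived before the GEN suffix.
The alternation reflects word-final obstruent devoicing: voiced obstruents become voiceless word-finally. /ʒ/ is underlying.
From [lotɛʒi] the stem 'tooth' is /lotɛʒ/; word-finally this yields [lotɛʃ].

[lotɛʃ]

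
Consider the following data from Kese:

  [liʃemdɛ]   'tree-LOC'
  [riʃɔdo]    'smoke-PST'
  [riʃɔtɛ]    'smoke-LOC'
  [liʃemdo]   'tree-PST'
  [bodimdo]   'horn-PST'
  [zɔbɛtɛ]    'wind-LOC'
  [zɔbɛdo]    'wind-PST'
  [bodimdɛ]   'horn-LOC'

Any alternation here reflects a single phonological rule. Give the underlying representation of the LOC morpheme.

The LOC morpheme has two allomorphs, [-dɛ] and [-tɛ].
The PST suffix, which begins with [d], is invariant after every stem; so [d] is not altered by any rule here.
So the underlying form is /-tɛ/, and voiceless stops become voiced after a nasal.

/-tɛ/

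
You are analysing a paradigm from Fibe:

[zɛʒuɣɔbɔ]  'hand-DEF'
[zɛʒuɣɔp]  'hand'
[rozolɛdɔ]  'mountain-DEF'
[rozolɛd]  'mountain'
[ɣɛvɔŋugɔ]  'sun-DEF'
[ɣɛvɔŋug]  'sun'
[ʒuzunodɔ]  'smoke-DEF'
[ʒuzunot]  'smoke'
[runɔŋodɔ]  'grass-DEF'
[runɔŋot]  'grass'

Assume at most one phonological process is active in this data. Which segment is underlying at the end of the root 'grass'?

In [runɔŋodɔ] and [runɔŋot] the final segment of 'grass' alternates: [d] ~ [t].
The stem 'mountain' ([rozolɛdɔ], [rozolɛd]) shows [d] unchanged in both environments, so [d] cannot be basic with [t] derived in isolation.
The alternation reflects intervocalic voicing: voiceless stops become voiced between vowels. /t/ is underlying.

/t/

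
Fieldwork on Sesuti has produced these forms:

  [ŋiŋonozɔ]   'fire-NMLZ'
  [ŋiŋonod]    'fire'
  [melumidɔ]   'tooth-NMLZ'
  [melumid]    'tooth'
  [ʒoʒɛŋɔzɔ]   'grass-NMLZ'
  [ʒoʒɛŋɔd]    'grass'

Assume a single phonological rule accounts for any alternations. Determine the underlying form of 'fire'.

'fire' shows [z] ~ [d] at the end of the stem ([ŋiŋonozɔ] vs [ŋiŋonod]).
If /d/ were underlying and a rule turned it into [z] before the NMLZ suffix, 'tooth' would also alternate; but it has [d] in both [melumidɔ] and [melumid].
So /z/ is underlying, and a rule of word-final hardening — voiced fricatives become stops word-finally — gives [d].

/ŋiŋonoz/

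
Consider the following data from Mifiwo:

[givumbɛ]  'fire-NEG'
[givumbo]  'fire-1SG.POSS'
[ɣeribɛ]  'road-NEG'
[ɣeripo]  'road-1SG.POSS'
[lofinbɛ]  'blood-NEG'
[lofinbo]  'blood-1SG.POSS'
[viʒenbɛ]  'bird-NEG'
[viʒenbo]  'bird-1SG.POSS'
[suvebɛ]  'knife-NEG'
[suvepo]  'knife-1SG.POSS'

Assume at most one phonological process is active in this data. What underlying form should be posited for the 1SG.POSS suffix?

/-po/

The 1SG.POSS suffix surfaces as [-bo] and [-po], depending on the final segment of the stem.
The NEG suffix, which begins with [b], is invariant after every stem; so [b] is not altered by any rule here.
The 1SG.POSS suffix is therefore /-po/ underlyingly, with post-nasal voicing: voiceless stops become voiced after a nasal.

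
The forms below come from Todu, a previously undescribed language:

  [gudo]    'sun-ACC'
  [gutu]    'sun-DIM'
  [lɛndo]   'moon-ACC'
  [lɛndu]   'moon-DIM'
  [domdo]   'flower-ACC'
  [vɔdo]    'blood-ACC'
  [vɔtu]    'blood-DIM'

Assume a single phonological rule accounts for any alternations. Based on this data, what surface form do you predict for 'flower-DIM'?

The DIM morpheme has two allomorphs, [-du] and [-tu].
The ACC suffix, which begins with [d], is invariant after every stem; so [d] is not altered by any rule here.
So the underlying form is /-tu/, and voiceless stops become voiced after a nasal.
After 'flower', which ends in a nasal, the suffix surfaces as [-du], giving [domdu].

[domdu]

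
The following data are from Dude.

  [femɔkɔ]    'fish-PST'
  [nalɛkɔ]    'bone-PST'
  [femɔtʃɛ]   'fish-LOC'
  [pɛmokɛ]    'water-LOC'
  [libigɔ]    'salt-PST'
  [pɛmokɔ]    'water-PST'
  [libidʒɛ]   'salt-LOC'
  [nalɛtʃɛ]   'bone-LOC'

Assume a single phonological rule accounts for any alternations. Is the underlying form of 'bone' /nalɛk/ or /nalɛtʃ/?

The stem for 'bone' ends in [k] in [nalɛkɔ] but [tʃ] in [nalɛtʃɛ].
But 'water' keeps [k] in both environments ([pɛmokɔ], [pɛmokɛ]), so there is no rule changing /k/ to [tʃ] before the LOC suffix.
The alternation reflects depalatalization: palato-alveolar /tʃ/ and /dʒ/ become [k] and [g] when no front vowel follows. /tʃ/ is underlying.

/nalɛtʃ/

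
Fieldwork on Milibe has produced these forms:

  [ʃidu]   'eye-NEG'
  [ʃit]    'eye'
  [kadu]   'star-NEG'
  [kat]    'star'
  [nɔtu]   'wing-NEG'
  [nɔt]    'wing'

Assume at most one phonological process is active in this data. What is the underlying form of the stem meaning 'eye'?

In [ʃidu] and [ʃit] the final segment of 'eye' alternates: [d] ~ [t].
If /t/ were underlying and a rule turned it into [d] before the NEG suffix, 'wing' would also alternate; but it has [t] in both [nɔtu] and [nɔt].
The underlying segment must be /d/; voiced obstruents become voiceless word-finally, yielding [t] there.

/ʃid/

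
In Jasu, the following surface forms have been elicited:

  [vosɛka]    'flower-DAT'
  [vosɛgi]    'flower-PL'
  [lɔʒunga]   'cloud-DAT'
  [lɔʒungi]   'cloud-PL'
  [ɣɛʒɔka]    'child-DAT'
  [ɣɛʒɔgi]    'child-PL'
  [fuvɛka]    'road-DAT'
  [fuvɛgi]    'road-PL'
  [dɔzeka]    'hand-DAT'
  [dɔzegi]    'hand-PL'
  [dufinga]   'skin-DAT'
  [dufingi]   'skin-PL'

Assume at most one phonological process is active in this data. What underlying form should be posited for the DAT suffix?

/-ka/

The DAT suffix surfaces as [-ga] and [-ka], depending on the final segment of the stem.
The PL suffix, which begins with [g], is invariant after every stem; so [g] is not altered by any rule here.
So the underlying form is /-ka/, and voiceless stops become voiced after a nasal.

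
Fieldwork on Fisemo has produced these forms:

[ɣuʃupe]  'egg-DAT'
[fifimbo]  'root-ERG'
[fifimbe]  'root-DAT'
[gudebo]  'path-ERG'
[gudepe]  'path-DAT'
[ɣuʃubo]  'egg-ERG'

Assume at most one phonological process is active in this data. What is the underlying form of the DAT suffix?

The DAT suffix surfaces as [-be] and [-pe], depending on the final segment of the stem.
By contrast the ERG suffix keeps its initial [b] throughout — that segment must be underlying.
So the underlying form is /-pe/, and voiceless stops become voiced after a nasal.

/-pe/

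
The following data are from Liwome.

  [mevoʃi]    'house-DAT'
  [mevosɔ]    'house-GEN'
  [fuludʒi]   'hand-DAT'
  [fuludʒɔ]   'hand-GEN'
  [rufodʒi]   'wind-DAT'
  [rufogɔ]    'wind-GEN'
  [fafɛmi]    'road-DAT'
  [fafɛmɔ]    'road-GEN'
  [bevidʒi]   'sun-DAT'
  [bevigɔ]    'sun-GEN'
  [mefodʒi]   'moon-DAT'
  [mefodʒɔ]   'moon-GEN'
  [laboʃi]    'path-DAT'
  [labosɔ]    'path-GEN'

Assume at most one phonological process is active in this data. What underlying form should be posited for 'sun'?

The root 'sun' surfaces as [bevidʒi] and [bevigɔ], with a stem-final [dʒ] ~ [g] alternation.
The stem 'hand' ([fuludʒi], [fuludʒɔ]) shows [dʒ] unchanged in both environments, so [dʒ] cannot be basic with [g] derived before the GEN suffix.
So /g/ is underlying, and a rule of palatalization before a front vowel — /g/ and /s/ become palato-alveolar [dʒ] and [ʃ] before a front vowel — gives [dʒ].

/bevig/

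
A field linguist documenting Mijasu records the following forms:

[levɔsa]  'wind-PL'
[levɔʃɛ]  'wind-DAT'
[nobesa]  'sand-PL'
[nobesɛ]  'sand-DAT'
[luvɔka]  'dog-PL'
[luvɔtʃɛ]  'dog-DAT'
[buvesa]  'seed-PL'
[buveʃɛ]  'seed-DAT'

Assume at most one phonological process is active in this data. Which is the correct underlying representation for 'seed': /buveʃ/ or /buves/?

The stem for 'seed' ends in [s] in [buvesa] but [ʃ] in [buveʃɛ].
Compare 'sand', with invariant [s] in [nobesa] and [nobesɛ]: an analysis with underlying /s/ and a rule producing [ʃ] before the DAT suffix would wrongly predict alternation here too.
Therefore /ʃ/ is basic and [s] is derived by depalatalization (palato-alveolar /tʃ/ and /ʃ/ become [k] and [s] when no front vowel follows).

/buveʃ/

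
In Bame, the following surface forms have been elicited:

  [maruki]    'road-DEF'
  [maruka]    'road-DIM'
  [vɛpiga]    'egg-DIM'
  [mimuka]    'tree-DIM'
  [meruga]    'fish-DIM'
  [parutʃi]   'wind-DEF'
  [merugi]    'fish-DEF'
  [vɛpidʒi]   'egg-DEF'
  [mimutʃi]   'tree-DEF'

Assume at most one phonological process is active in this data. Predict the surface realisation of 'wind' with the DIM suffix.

[paruka]

The stem for 'tree' ends in [tʃ] in [mimutʃi] but [k] in [mimuka].
Compare 'road', with invariant [k] in [maruki] and [maruka]: an analysis with underlying /k/ and a rule producing [tʃ] before the DEF suffix would wrongly predict alternation here too.
The underlying segment must be /tʃ/; palato-alveolar /tʃ/ and /dʒ/ become [k] and [g] when no front vowel follows, yielding [k] there.
The one attested form of 'wind', [parutʃi], shows underlying /parutʃ/. Applying the same rule when no front vowel follows gives [paruka].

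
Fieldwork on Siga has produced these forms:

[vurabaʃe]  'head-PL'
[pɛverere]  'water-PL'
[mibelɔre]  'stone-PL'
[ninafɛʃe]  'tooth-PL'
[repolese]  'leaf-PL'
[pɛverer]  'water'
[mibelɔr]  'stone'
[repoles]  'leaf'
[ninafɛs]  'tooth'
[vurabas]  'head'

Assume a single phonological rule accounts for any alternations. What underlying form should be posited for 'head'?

/vurabaʃ/

'head' shows [s] ~ [ʃ] at the end of the stem ([vurabas] vs [vurabaʃe]).
If /s/ were underlying and a rule turned it into [ʃ] before the PL suffix, 'leaf' would also alternate; but it has [s] in both [repoles] and [repolese].
The alternation reflects depalatalization: palato-alveolar /ʃ/ becomes [s] when no front vowel follows. /ʃ/ is underlying.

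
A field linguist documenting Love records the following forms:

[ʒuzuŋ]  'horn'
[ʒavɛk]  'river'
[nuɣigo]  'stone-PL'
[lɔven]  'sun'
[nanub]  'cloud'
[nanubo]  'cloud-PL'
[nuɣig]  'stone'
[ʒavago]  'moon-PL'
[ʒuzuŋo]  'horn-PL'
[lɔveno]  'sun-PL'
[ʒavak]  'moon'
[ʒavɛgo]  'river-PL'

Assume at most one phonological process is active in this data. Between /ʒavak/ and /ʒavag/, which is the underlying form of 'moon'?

/ʒavak/

'moon' shows [g] ~ [k] at the end of the stem ([ʒavago] vs [ʒavak]).
If /g/ were underlying and a rule turned it into [k] in isolation, 'stone' would also alternate; but it has [g] in both [nuɣigo] and [nuɣig].
Therefore /k/ is basic and [g] is derived by intervocalic voicing (voiceless stops become voiced between vowels).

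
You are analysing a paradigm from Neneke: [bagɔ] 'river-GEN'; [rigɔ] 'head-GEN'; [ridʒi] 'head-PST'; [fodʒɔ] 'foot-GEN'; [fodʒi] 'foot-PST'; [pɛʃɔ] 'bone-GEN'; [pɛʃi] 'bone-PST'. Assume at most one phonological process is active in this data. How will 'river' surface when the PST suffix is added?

[badʒi]

The stem for 'head' ends in [g] in [rigɔ] but [dʒ] in [ridʒi].
But 'foot' keeps [dʒ] in both environments ([fodʒɔ], [fodʒi]), so there is no rule changing /dʒ/ to [g] before the GEN suffix.
So /g/ is underlying, and a rule of palatalization before a front vowel — /g/ becomes palato-alveolar [dʒ] before a front vowel — gives [dʒ].
The one attested form of 'river', [bagɔ], shows underlying /bag/. Applying the same rule before a front vowel gives [badʒi].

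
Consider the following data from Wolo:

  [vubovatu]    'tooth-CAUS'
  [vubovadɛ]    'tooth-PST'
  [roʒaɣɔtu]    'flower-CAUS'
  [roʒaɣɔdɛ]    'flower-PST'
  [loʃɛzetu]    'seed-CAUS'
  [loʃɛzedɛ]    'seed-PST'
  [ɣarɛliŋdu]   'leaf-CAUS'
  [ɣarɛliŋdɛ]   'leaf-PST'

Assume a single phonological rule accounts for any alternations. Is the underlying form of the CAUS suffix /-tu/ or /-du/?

/-tu/

The CAUS morpheme has two allomorphs, [-du] and [-tu].
By contrast the PST suffix keeps its initial [d] throughout — that segment must be underlying.
The CAUS suffix is therefore /-tu/ underlyingly, with post-nasal voicing: voiceless stops become voiced after a nasal.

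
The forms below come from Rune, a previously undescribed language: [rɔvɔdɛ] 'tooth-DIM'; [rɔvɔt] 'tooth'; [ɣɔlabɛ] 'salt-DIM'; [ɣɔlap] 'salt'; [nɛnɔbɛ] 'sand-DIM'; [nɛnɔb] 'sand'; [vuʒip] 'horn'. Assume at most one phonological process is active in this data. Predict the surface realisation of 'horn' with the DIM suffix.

In [ɣɔlabɛ] and [ɣɔlap] the final segment of 'salt' alternates: [b] ~ [p].
The stem 'sand' ([nɛnɔbɛ], [nɛnɔb]) shows [b] unchanged in both environments, so [b] cannot be basic with [p] derived in isolation.
The alternation reflects intervocalic voicing: voiceless stops become voiced between vowels. /p/ is underlying.
The one attested form of 'horn', [vuʒip], shows underlying /vuʒip/. Applying the same rule between vowels gives [vuʒibɛ].

[vuʒibɛ]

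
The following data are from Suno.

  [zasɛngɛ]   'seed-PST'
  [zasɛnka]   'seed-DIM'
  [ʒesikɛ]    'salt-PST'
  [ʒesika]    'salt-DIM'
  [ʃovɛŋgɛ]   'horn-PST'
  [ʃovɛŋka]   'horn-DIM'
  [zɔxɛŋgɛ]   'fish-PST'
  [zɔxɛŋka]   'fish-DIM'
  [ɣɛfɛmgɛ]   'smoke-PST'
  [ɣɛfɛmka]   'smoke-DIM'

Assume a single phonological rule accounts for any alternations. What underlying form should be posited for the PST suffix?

/-gɛ/

The PST suffix surfaces as [-gɛ] and [-kɛ], depending on the final segment of the stem.
By contrast the DIM suffix keeps its initial [k] throughout — that segment must be underlying.
So the underlying form is /-gɛ/, and voiced stops become voiceless after a vowel.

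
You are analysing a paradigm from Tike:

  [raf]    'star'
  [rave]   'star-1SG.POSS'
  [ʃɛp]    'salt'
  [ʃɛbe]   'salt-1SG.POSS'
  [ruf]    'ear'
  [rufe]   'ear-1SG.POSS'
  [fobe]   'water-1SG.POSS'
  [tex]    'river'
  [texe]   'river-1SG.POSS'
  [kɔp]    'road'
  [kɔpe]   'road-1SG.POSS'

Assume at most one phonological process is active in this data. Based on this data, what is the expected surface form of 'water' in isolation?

[fop]

'salt' shows [p] ~ [b] at the end of the stem ([ʃɛp] vs [ʃɛbe]).
The stem 'road' ([kɔp], [kɔpe]) shows [p] unchanged in both environments, so [p] cannot be basic with [b] derived before the 1SG.POSS suffix.
The alternation reflects word-final obstruent devoicing: voiced obstruents become voiceless word-finally. /b/ is underlying.
The one attested form of 'water', [fobe], shows underlying /fob/. Applying the same rule word-finally gives [fop].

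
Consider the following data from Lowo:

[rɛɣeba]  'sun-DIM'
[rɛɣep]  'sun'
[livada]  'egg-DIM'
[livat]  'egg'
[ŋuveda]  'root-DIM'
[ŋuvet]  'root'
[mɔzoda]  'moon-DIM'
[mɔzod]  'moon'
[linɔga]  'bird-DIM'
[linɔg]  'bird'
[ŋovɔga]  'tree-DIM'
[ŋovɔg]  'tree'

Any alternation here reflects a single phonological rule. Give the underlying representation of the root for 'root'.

The root 'root' surfaces as [ŋuveda] and [ŋuvet], with a stem-final [d] ~ [t] alternation.
But 'moon' keeps [d] in both environments ([mɔzoda], [mɔzod]), so there is no rule changing /d/ to [t] in isolation.
The alternation reflects intervocalic voicing: voiceless stops become voiced between vowels. /t/ is underlying.
Hence 'root' is /ŋuvet/ underlyingly.

/ŋuvet/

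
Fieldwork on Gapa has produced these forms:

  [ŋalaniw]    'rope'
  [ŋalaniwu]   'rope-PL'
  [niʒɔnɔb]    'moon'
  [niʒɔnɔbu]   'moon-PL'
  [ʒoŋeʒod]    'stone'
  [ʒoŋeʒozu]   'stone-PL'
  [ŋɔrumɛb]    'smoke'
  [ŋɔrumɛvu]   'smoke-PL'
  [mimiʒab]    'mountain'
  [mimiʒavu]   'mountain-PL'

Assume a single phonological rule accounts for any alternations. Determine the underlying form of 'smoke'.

In [ŋɔrumɛb] and [ŋɔrumɛvu] the final segment of 'smoke' alternates: [b] ~ [v].
The stem 'moon' ([niʒɔnɔb], [niʒɔnɔbu]) shows [b] unchanged in both environments, so [b] cannot be basic with [v] derived before the PL suffix.
So /v/ is underlying, and a rule of word-final hardening — voiced fricatives become stops word-finally — gives [b].

/ŋɔrumɛv/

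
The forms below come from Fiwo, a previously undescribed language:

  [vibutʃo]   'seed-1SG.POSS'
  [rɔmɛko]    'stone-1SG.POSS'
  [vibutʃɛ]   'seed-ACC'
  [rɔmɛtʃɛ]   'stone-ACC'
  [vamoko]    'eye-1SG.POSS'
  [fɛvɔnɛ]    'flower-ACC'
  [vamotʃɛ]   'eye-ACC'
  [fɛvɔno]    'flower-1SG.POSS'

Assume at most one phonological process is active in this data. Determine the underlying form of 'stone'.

/rɔmɛk/

The stem for 'stone' ends in [k] in [rɔmɛko] but [tʃ] in [rɔmɛtʃɛ].
But 'seed' keeps [tʃ] in both environments ([vibutʃo], [vibutʃɛ]), so there is no rule changing /tʃ/ to [k] before the 1SG.POSS suffix.
The alternation reflects palatalization before a front vowel: /k/ becomes palato-alveolar [tʃ] before a front vowel. /k/ is underlying.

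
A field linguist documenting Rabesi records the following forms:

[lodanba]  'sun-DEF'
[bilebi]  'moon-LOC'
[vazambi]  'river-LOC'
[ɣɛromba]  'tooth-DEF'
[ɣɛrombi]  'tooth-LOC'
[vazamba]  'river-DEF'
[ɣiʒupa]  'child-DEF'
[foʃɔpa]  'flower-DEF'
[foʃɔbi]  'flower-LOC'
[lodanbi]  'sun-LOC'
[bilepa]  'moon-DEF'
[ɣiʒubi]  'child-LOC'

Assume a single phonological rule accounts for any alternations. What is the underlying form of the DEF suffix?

/-pa/

The DEF morpheme has two allomorphs, [-ba] and [-pa].
By contrast the LOC suffix keeps its initial [b] throughout — that segment must be underlying.
So the underlying form is /-pa/, and voiceless stops become voiced after a nasal.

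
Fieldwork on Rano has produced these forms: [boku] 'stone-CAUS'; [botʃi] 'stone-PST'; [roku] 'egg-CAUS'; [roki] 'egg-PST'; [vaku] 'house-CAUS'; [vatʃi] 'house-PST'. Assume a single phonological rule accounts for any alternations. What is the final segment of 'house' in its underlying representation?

The root 'house' surfaces as [vaku] and [vatʃi], with a stem-final [k] ~ [tʃ] alternation.
Compare 'egg', with invariant [k] in [roku] and [roki]: an analysis with underlying /k/ and a rule producing [tʃ] before the PST suffix would wrongly predict alternation here too.
So /tʃ/ is underlying, and a rule of depalatalization — palato-alveolar /tʃ/ becomes [k] when no front vowel follows — gives [k].

/tʃ/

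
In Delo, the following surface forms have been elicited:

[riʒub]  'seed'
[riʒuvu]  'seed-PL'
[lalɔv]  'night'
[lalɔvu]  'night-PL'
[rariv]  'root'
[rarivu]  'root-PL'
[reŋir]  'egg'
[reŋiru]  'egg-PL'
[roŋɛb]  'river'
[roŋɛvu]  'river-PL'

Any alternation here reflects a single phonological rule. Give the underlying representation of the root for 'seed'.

The root 'seed' surfaces as [riʒub] and [riʒuvu], with a stem-final [b] ~ [v] alternation.
Compare 'root', with invariant [v] in [rariv] and [rarivu]: an analysis with underlying /v/ and a rule producing [b] in isolation would wrongly predict alternation here too.
The underlying segment must be /b/; voiced stops become fricatives between vowels, yielding [v] there.

/riʒub/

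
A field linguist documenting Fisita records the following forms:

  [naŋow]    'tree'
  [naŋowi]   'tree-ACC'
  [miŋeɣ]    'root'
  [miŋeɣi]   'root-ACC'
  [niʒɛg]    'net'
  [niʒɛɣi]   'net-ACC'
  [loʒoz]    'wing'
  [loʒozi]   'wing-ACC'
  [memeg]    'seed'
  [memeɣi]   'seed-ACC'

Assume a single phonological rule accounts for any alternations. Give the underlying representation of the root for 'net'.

/niʒɛg/

The stem for 'net' ends in [g] in [niʒɛg] but [ɣ] in [niʒɛɣi].
If /ɣ/ were underlying and a rule turned it into [g] in isolation, 'root' would also alternate; but it has [ɣ] in both [miŋeɣ] and [miŋeɣi].
The underlying segment must be /g/; voiced stops become fricatives between vowels, yielding [ɣ] there.
So 'net' = /niʒɛg/.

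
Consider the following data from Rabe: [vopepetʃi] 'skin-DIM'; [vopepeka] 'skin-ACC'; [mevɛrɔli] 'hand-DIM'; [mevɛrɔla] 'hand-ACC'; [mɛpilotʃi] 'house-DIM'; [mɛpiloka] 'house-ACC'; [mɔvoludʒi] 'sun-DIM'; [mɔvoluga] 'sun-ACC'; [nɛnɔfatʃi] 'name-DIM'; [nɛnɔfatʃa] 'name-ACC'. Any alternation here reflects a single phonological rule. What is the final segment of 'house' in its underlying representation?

/k/

The stem for 'house' ends in [tʃ] in [mɛpilotʃi] but [k] in [mɛpiloka].
The stem 'name' ([nɛnɔfatʃi], [nɛnɔfatʃa]) shows [tʃ] unchanged in both environments, so [tʃ] cannot be basic with [k] derived before the ACC suffix.
Therefore /k/ is basic and [tʃ] is derived by palatalization before a front vowel (/k/ and /g/ become palato-alveolar [tʃ] and [dʒ] before a front vowel).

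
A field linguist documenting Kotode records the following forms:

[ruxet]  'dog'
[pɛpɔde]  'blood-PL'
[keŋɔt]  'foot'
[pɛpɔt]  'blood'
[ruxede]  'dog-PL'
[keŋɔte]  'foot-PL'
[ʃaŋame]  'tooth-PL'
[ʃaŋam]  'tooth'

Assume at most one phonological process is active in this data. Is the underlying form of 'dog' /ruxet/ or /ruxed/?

'dog' shows [d] ~ [t] at the end of the stem ([ruxede] vs [ruxet]).
If /t/ were underlying and a rule turned it into [d] before the PL suffix, 'foot' would also alternate; but it has [t] in both [keŋɔte] and [keŋɔt].
Therefore /d/ is basic and [t] is derived by word-final obstruent devoicing (voiced obstruents become voiceless word-finally).

/ruxed/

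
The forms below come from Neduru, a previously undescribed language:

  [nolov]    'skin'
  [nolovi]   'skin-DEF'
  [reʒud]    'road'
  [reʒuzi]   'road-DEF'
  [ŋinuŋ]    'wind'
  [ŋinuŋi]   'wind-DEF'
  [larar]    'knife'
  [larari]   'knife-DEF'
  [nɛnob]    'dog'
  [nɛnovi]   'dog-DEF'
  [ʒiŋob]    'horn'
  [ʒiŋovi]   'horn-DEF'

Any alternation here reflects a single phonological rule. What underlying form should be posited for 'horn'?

/ʒiŋob/

The stem for 'horn' ends in [b] in [ʒiŋob] but [v] in [ʒiŋovi].
The stem 'skin' ([nolov], [nolovi]) shows [v] unchanged in both environments, so [v] cannot be basic with [b] derived in isolation.
So /b/ is underlying, and a rule of intervocalic spirantization — voiced stops become fricatives between vowels — gives [v].
The underlying form of 'horn' is therefore /ʒiŋob/.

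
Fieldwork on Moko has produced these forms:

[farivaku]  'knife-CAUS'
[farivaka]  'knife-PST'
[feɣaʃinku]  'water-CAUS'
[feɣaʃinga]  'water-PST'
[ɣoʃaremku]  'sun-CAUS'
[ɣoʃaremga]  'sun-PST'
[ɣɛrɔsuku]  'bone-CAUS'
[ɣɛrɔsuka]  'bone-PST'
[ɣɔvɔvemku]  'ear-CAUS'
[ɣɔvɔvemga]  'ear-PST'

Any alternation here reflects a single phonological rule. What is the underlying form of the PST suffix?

/-ga/

The PST morpheme has two allomorphs, [-ga] and [-ka].
By contrast the CAUS suffix keeps its initial [k] throughout — that segment must be underlying.
So the underlying form is /-ga/, and voiced stops become voiceless after a vowel.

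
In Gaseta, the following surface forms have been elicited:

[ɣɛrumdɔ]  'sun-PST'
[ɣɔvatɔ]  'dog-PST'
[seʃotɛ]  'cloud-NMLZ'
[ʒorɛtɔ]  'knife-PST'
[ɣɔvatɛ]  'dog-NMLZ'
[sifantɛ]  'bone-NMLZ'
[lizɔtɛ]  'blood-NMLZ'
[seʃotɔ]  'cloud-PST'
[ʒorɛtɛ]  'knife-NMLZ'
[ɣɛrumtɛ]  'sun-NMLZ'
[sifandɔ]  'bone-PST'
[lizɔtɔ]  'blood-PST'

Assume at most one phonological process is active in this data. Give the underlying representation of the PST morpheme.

The PST morpheme has two allomorphs, [-dɔ] and [-tɔ].
By contrast the NMLZ suffix keeps its initial [t] throughout — that segment must be underlying.
So the underlying form is /-dɔ/, and voiced stops become voiceless after a vowel.

/-dɔ/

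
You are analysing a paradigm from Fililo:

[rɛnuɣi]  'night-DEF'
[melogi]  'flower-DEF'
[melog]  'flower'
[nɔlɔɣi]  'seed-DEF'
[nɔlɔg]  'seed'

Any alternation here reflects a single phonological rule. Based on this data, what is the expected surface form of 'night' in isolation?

[rɛnug]

In [nɔlɔɣi] and [nɔlɔg] the final segment of 'seed' alternates: [ɣ] ~ [g].
The stem 'flower' ([melogi], [melog]) shows [g] unchanged in both environments, so [g] cannot be basic with [ɣ] derived before the DEF suffix.
The alternation reflects word-final hardening: voiced fricatives become stops word-finally. /ɣ/ is underlying.
From [rɛnuɣi] the stem 'night' is /rɛnuɣ/; word-finally this yields [rɛnug].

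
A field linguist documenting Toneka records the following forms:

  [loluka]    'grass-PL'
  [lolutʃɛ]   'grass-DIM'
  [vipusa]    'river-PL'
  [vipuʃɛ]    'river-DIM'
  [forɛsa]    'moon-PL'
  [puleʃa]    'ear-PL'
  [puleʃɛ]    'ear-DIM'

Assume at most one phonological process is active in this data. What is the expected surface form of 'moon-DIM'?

In [vipusa] and [vipuʃɛ] the final segment of 'river' alternates: [s] ~ [ʃ].
The stem 'ear' ([puleʃa], [puleʃɛ]) shows [ʃ] unchanged in both environments, so [ʃ] cannot be basic with [s] derived before the PL suffix.
Therefore /s/ is basic and [ʃ] is derived by palatalization before a front vowel (/k/ and /s/ become palato-alveolar [tʃ] and [ʃ] before a front vowel).
The one attested form of 'moon', [forɛsa], shows underlying /forɛs/. Applying the same rule before a front vowel gives [forɛʃɛ].

[forɛʃɛ]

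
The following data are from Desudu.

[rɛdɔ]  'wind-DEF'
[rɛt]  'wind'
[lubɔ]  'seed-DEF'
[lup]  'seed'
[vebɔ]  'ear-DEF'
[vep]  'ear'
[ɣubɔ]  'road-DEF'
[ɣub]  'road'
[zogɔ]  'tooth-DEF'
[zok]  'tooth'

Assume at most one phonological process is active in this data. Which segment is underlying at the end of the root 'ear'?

/p/

In [vebɔ] and [vep] the final segment of 'ear' alternates: [b] ~ [p].
If /b/ were underlying and a rule turned it into [p] in isolation, 'road' would also alternate; but it has [b] in both [ɣubɔ] and [ɣub].
The underlying segment must be /p/; voiceless stops become voiced between vowels, yielding [b] there.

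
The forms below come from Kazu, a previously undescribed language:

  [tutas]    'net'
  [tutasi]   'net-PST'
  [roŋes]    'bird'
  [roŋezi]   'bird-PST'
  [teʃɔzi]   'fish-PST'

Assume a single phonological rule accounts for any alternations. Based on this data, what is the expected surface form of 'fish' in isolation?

The root 'bird' surfaces as [roŋes] and [roŋezi], with a stem-final [s] ~ [z] alternation.
Compare 'net', with invariant [s] in [tutas] and [tutasi]: an analysis with underlying /s/ and a rule producing [z] before the PST suffix would wrongly predict alternation here too.
So /z/ is underlying, and a rule of word-final obstruent devoicing — voiced obstruents become voiceless word-finally — gives [s].
The one attested form of 'fish', [teʃɔzi], shows underlying /teʃɔz/. Applying the same rule word-finally gives [teʃɔs].

[teʃɔs]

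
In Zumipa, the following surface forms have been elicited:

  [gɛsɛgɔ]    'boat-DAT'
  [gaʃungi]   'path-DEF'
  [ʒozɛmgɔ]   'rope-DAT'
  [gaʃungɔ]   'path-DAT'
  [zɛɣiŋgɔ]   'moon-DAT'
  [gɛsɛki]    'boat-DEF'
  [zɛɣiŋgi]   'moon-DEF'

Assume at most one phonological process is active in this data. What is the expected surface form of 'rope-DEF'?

The DEF morpheme has two allomorphs, [-gi] and [-ki].
The DAT suffix, which begins with [g], is invariant after every stem; so [g] is not altered by any rule here.
So the underlying form is /-ki/, and voiceless stops become voiced after a nasal.
After 'rope', which ends in a nasal, the suffix surfaces as [-gi], giving [ʒozɛmgi].

[ʒozɛmgi]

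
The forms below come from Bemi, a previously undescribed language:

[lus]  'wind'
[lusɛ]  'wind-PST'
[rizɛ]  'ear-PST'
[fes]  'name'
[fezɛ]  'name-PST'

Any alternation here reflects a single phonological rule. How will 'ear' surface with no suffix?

[ris]

The stem for 'name' ends in [s] in [fes] but [z] in [fezɛ].
Compare 'wind', with invariant [s] in [lus] and [lusɛ]: an analysis with underlying /s/ and a rule producing [z] before the PST suffix would wrongly predict alternation here too.
So /z/ is underlying, and a rule of word-final obstruent devoicing — voiced obstruents become voiceless word-finally — gives [s].
From [rizɛ] the stem 'ear' is /riz/; word-finally this yields [ris].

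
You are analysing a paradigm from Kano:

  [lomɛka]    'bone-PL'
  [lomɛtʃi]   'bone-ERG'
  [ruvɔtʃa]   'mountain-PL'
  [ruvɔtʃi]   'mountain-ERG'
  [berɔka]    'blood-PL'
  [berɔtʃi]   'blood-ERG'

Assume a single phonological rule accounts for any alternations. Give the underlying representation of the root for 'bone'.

The stem for 'bone' ends in [k] in [lomɛka] but [tʃ] in [lomɛtʃi].
The stem 'mountain' ([ruvɔtʃa], [ruvɔtʃi]) shows [tʃ] unchanged in both environments, so [tʃ] cannot be basic with [k] derived before the PL suffix.
Therefore /k/ is basic and [tʃ] is derived by palatalization before a front vowel (/k/ becomes palato-alveolar [tʃ] before a front vowel).

/lomɛk/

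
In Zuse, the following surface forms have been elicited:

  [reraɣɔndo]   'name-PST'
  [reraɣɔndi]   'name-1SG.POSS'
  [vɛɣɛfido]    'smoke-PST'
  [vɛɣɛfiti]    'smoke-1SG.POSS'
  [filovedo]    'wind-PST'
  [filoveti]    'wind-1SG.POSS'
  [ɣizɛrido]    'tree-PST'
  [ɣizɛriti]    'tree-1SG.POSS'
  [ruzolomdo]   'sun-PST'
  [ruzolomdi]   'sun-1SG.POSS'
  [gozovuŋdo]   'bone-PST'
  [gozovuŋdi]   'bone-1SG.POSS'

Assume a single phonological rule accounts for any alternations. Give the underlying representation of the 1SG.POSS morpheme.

The 1SG.POSS morpheme has two allomorphs, [-di] and [-ti].
By contrast the PST suffix keeps its initial [d] throughout — that segment must be underlying.
The 1SG.POSS suffix is therefore /-ti/ underlyingly, with post-nasal voicing: voiceless stops become voiced after a nasal.

/-ti/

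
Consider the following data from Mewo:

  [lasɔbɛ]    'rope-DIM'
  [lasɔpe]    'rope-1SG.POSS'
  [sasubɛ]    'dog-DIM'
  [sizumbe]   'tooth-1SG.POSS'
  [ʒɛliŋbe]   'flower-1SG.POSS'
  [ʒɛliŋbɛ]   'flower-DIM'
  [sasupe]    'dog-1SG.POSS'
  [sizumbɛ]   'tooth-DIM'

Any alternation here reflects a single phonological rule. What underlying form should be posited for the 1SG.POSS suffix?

The 1SG.POSS morpheme has two allomorphs, [-be] and [-pe].
The DIM suffix, which begins with [b], is invariant after every stem; so [b] is not altered by any rule here.
The 1SG.POSS suffix is therefore /-pe/ underlyingly, with post-nasal voicing: voiceless stops become voiced after a nasal.

/-pe/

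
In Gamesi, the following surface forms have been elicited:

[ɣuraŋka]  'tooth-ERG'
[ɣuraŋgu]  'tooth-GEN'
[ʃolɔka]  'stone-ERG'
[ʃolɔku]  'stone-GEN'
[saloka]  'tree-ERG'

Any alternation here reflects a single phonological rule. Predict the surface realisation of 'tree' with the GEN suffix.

[saloku]

The GEN morpheme has two allomorphs, [-gu] and [-ku].
By contrast the ERG suffix keeps its initial [k] throughout — that segment must be underlying.
The GEN suffix is therefore /-gu/ underlyingly, with post-vocalic devoicing: voiced stops become voiceless after a vowel.
After 'tree', which ends in a vowel, the suffix surfaces as [-ku], giving [saloku].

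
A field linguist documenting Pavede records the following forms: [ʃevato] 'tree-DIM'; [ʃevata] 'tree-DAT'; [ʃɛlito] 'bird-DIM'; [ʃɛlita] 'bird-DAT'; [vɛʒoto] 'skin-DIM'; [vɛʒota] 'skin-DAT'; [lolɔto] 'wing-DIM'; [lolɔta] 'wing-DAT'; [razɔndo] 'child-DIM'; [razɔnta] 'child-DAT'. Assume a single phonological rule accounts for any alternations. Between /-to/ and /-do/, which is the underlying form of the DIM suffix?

The DIM suffix surfaces as [-do] and [-to], depending on the final segment of the stem.
By contrast the DAT suffix keeps its initial [t] throughout — that segment must be underlying.
So the underlying form is /-do/, and voiced stops become voiceless after a vowel.

/-do/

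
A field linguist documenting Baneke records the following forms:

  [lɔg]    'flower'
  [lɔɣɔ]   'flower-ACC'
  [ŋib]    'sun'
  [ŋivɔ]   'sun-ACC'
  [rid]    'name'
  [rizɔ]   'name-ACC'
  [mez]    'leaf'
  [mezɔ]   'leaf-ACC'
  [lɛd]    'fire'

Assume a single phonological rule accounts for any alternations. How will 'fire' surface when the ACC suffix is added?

In [rid] and [rizɔ] the final segment of 'name' alternates: [d] ~ [z].
Compare 'leaf', with invariant [z] in [mez] and [mezɔ]: an analysis with underlying /z/ and a rule producing [d] in isolation would wrongly predict alternation here too.
So /d/ is underlying, and a rule of intervocalic spirantization — voiced stops become fricatives between vowels — gives [z].
The one attested form of 'fire', [lɛd], shows underlying /lɛd/. Applying the same rule between vowels gives [lɛzɔ].

[lɛzɔ]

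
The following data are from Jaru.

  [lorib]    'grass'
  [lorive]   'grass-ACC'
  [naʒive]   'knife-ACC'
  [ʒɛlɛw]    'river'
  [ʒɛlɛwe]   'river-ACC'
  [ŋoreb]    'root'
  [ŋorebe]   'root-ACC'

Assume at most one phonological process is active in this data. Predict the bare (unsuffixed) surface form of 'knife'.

In [lorib] and [lorive] the final segment of 'grass' alternates: [b] ~ [v].
Compare 'root', with invariant [b] in [ŋoreb] and [ŋorebe]: an analysis with underlying /b/ and a rule producing [v] before the ACC suffix would wrongly predict alternation here too.
So /v/ is underlying, and a rule of word-final hardening — voiced fricatives become stops word-finally — gives [b].
The one attested form of 'knife', [naʒive], shows underlying /naʒiv/. Applying the same rule word-finally gives [naʒib].

[naʒib]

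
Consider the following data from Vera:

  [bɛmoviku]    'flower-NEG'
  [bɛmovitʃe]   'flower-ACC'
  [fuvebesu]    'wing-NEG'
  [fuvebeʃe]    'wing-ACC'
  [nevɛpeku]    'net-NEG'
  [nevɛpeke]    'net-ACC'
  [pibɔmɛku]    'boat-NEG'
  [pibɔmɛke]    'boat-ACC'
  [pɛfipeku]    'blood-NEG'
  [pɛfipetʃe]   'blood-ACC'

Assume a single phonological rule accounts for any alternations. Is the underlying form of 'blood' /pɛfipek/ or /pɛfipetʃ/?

In [pɛfipeku] and [pɛfipetʃe] the final segment of 'blood' alternates: [k] ~ [tʃ].
The stem 'net' ([nevɛpeku], [nevɛpeke]) shows [k] unchanged in both environments, so [k] cannot be basic with [tʃ] derived before the ACC suffix.
The underlying segment must be /tʃ/; palato-alveolar /tʃ/ and /ʃ/ become [k] and [s] when no front vowel follows, yielding [k] there.

/pɛfipetʃ/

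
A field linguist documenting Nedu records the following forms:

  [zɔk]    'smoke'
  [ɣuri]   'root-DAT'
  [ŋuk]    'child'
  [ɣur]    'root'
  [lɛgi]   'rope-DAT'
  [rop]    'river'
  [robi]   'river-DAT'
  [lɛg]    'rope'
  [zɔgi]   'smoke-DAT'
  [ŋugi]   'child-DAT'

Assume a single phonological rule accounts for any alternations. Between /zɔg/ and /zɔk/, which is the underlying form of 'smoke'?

/zɔk/

In [zɔgi] and [zɔk] the final segment of 'smoke' alternates: [g] ~ [k].
But 'rope' keeps [g] in both environments ([lɛgi], [lɛg]), so there is no rule changing /g/ to [k] in isolation.
Therefore /k/ is basic and [g] is derived by intervocalic voicing (voiceless stops become voiced between vowels).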